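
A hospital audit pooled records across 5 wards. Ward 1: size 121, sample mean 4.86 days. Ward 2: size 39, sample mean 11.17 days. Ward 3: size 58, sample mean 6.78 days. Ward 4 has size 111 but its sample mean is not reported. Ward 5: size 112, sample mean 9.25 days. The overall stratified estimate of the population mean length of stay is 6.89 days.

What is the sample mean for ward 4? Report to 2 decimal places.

5.28

Σ Nₕx̄ₕ = N·μ, so 111·x̄_4 = 441·6.89 − (121·4.86 + 39·11.17 + 58·6.78 + 112·9.25).
= 3038.49 − 2452.93 = 585.56.
x̄_4 = 585.56 / 111 = 5.2753... → 5.28.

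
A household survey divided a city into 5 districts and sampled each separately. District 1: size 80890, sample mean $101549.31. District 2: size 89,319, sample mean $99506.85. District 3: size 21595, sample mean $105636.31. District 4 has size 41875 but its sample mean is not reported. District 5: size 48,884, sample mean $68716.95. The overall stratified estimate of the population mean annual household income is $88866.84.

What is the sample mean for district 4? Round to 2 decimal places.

56547.57

Σ Nₕx̄ₕ = N·μ, so 41875·x̄_4 = 282563·88866.84 − (80890·101549.31 + 89319·99506.85 + 21595·105636.31 + 48884·68716.95).
= 25110480910.92 − 22742551519.3 = 2367929391.62.
x̄_4 = 2367929391.62 / 41875 = 56547.5676... → 56547.57.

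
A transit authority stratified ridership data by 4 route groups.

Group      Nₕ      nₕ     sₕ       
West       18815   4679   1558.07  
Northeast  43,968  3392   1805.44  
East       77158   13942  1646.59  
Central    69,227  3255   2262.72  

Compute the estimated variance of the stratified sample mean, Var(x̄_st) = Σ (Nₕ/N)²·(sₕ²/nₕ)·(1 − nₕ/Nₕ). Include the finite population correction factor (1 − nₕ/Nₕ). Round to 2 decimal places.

N = 209168; Wₕ = Nₕ/N.
group West: (18815/209168)²·1558.07²/4679·(1 − 4679/18815) = 3.15400
group Northeast: (43968/209168)²·1805.44²/3392·(1 − 3392/43968) = 39.18553
group East: (77158/209168)²·1646.59²/13942·(1 − 13942/77158) = 21.68020
group Central: (69227/209168)²·2262.72²/3255·(1 − 3255/69227) = 164.19325
Sum = 228.21299 → 228.21.

228.21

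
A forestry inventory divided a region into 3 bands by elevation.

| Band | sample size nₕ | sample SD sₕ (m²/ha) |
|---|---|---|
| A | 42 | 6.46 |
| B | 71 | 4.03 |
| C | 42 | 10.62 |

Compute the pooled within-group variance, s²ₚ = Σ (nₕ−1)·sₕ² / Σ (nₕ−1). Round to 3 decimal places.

49.158

A: (42−1)·6.46² = 41·41.7316 = 1710.9956
B: (71−1)·4.03² = 70·16.2409 = 1136.863
C: (42−1)·10.62² = 41·112.7844 = 4624.1604
Numerator = 7472.019; denominator = Σ(nₕ−1) = 152.
s²ₚ = 7472.019/152 = 49.15802... → 49.158.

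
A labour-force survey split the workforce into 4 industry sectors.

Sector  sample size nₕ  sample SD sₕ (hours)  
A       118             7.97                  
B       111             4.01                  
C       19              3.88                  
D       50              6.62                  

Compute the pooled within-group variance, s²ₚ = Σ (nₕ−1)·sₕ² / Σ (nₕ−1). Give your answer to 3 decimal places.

39.521

A: (118−1)·7.97² = 117·63.5209 = 7431.9453
B: (111−1)·4.01² = 110·16.0801 = 1768.811
C: (19−1)·3.88² = 18·15.0544 = 270.9792
D: (50−1)·6.62² = 49·43.8244 = 2147.3956
Numerator = 11619.1311; denominator = Σ(nₕ−1) = 294.
s²ₚ = 11619.1311/294 = 39.52085... → 39.521.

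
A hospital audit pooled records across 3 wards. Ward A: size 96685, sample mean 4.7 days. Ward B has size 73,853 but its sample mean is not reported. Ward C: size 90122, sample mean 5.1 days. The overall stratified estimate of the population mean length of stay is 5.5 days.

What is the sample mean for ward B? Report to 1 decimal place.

N = 96685 + 73853 + 90122 = 260660.
Overall total = μ·N = 5.5·260660 = 1433630.
Subtract the known strata: 96685·4.7 + 90122·5.1 = 914041.7.
Remaining total for ward B: 1433630 − 914041.7 = 519588.3.
Divide by its size: 519588.3 / 73853 = 7.035... → 7.0.

7.0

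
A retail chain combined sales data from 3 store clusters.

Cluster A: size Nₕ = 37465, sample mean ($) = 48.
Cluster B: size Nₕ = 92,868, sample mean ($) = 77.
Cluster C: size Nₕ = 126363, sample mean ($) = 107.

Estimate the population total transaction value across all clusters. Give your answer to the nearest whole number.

Estimate total by summing Nₕ·x̄ₕ over strata.
37465·48 + 92868·77 + 126363·107 = 1798320 + 7150836 + 13520841 = 22469997.

22469997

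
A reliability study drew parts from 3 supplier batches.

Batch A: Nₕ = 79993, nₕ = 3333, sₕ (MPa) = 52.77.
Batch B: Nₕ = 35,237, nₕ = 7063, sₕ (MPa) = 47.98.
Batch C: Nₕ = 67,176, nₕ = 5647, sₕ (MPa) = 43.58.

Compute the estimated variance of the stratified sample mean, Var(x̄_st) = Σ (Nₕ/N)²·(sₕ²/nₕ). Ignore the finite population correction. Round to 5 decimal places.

0.21846

N = 182406; Wₕ = Nₕ/N.
batch A: (79993/182406)²·52.77²/3333 = 0.16068103
batch B: (35237/182406)²·47.98²/7063 = 0.01216329
batch C: (67176/182406)²·43.58²/5647 = 0.04561490
Sum = 0.21845921 → 0.21846.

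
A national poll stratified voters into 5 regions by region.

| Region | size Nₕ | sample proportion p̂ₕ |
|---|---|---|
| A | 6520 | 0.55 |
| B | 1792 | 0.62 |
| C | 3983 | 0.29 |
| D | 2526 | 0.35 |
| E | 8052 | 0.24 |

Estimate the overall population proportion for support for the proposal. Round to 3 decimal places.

0.379

N = 6520 + 1792 + 3983 + 2526 + 8052 = 22873.
Overall proportion = Σ (Nₕ/N)·p̂ₕ.
Σ Nₕp̂ₕ = 3586 + 1111.04 + 1155.07 + 884.1 + 1932.48 = 8668.69.
8668.69 / 22873 = 0.37899... → 0.379.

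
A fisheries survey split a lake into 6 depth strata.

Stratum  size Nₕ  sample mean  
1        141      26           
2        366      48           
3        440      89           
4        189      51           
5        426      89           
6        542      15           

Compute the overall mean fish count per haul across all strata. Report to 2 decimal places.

55.17

N = 2104; weights Wₕ = Nₕ/N = (0.0670, 0.1740, 0.2091, 0.0898, 0.2025, 0.2576).
x̄_st = Σ Wₕ·x̄ₕ = 0.0670·26 + 0.1740·48 + 0.2091·89 + 0.0898·51 + 0.2025·89 + 0.2576·15 ≈ 55.1697...
→ 55.17.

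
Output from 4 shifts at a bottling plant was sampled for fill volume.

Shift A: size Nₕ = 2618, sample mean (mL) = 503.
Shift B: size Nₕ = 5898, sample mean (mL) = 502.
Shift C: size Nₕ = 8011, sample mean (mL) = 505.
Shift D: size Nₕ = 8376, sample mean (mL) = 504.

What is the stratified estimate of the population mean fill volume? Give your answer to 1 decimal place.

503.7

N = 2618 + 5898 + 8011 + 8376 = 24903.
The stratified mean weights each stratum mean by its population share Nₕ/N.
Σ Nₕx̄ₕ = 2618·503 + 5898·502 + 8011·505 + 8376·504 = 1316854 + 2960796 + 4045555 + 4221504 = 12544709.
Divide by N: 12544709 / 24903 = 503.743... → 503.7.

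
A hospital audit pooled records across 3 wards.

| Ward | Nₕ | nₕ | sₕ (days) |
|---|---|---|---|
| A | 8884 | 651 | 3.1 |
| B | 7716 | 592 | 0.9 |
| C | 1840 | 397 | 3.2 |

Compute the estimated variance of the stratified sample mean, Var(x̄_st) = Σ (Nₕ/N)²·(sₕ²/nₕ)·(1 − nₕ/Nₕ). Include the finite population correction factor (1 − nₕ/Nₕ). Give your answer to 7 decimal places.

N = 18440. Term for each stratum: Wₕ²sₕ²/nₕ·(1−nₕ/Nₕ).
Var(x̄_st) = 0.0031753180 + 0.0002211860 + 0.0002014057 = 0.0035979097 → 0.0035979.

0.0035979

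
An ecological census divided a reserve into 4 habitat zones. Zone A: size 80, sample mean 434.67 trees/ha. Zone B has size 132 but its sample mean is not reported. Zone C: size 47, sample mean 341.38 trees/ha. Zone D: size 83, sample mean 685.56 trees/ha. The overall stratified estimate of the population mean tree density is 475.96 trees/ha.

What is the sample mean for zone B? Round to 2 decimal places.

417.11

Σ Nₕx̄ₕ = N·μ, so 132·x̄_B = 342·475.96 − (80·434.67 + 47·341.38 + 83·685.56).
= 162778.32 − 107719.94 = 55058.38.
x̄_B = 55058.38 / 132 = 417.1089... → 417.11.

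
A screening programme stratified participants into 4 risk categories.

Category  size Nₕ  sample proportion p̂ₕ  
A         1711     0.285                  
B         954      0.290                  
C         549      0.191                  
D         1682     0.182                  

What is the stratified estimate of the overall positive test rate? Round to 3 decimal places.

Wₕ = Nₕ/N with N = 4896: 0.3495, 0.1949, 0.1121, 0.3435.
p̂_st = 0.3495·0.285 + 0.1949·0.290 + 0.1121·0.191 + 0.3435·0.182 ≈ 0.24005... → 0.240.

0.240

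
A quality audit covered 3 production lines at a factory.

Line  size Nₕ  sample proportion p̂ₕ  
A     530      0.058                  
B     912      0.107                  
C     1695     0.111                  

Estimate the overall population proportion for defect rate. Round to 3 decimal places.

N = 530 + 912 + 1695 = 3137.
Overall proportion = Σ (Nₕ/N)·p̂ₕ.
Σ Nₕp̂ₕ = 30.74 + 97.584 + 188.145 = 316.469.
316.469 / 3137 = 0.10088... → 0.101.

0.101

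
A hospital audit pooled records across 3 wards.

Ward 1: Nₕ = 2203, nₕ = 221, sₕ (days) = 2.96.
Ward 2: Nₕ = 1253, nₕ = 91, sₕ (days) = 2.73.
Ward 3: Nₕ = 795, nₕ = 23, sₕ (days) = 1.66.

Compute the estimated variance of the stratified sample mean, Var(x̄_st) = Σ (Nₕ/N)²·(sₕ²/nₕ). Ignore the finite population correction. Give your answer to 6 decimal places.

N = 4251; Wₕ = Nₕ/N.
ward 1: (2203/4251)²·2.96²/221 = 0.010647262
ward 2: (1253/4251)²·2.73²/91 = 0.007115474
ward 3: (795/4251)²·1.66²/23 = 0.004190254
Sum = 0.021952990 → 0.021953.

0.021953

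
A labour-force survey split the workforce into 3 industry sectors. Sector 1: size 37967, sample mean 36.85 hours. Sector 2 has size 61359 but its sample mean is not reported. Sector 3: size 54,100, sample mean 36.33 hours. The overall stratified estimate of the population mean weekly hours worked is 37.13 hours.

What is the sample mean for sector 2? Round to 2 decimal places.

38.01

Σ Nₕx̄ₕ = N·μ, so 61359·x̄_2 = 153426·37.13 − (37967·36.85 + 54100·36.33).
= 5696707.38 − 3364536.95 = 2332170.43.
x̄_2 = 2332170.43 / 61359 = 38.0086... → 38.01.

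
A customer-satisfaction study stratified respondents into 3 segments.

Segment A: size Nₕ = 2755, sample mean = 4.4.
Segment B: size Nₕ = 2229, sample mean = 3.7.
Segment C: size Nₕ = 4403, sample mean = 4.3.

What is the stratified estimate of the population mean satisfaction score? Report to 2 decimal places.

4.19

N = 9387; weights Wₕ = Nₕ/N = (0.2935, 0.2375, 0.4691).
x̄_st = Σ Wₕ·x̄ₕ = 0.2935·4.4 + 0.2375·3.7 + 0.4691·4.3 ≈ 4.1869...
→ 4.19.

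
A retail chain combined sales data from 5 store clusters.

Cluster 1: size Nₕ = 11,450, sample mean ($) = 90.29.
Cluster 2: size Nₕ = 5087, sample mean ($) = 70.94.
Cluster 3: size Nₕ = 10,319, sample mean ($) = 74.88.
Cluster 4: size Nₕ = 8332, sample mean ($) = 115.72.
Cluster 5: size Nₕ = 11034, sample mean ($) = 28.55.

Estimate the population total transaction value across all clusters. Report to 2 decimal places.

1: 11450·90.29 = 1033820.5
2: 5087·70.94 = 360871.78
3: 10319·74.88 = 772686.72
4: 8332·115.72 = 964179.04
5: 11034·28.55 = 315020.7
τ̂ = Σ Nₕx̄ₕ = 3446578.74.

3446578.74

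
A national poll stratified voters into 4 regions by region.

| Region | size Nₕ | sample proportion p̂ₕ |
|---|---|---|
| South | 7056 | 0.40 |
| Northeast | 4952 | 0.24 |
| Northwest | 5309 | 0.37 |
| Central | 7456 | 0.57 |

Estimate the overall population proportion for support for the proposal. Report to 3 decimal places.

0.413

N = 7056 + 4952 + 5309 + 7456 = 24773.
Overall proportion = Σ (Nₕ/N)·p̂ₕ.
Σ Nₕp̂ₕ = 2822.4 + 1188.48 + 1964.33 + 4249.92 = 10225.13.
10225.13 / 24773 = 0.41275... → 0.413.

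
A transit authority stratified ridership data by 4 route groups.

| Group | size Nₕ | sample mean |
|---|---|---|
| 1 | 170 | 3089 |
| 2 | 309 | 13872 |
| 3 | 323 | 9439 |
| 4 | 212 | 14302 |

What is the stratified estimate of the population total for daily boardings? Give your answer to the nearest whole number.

10892399

1: 170·3089 = 525130
2: 309·13872 = 4286448
3: 323·9439 = 3048797
4: 212·14302 = 3032024
τ̂ = Σ Nₕx̄ₕ = 10892399.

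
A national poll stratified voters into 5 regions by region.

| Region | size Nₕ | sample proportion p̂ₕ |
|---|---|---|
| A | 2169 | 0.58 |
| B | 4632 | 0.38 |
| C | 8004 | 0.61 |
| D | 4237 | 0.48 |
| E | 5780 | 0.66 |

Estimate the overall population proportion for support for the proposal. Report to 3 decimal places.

Wₕ = Nₕ/N with N = 24822: 0.0874, 0.1866, 0.3225, 0.1707, 0.2329.
p̂_st = 0.0874·0.58 + 0.1866·0.38 + 0.3225·0.61 + 0.1707·0.48 + 0.2329·0.66 ≈ 0.55391... → 0.554.

0.554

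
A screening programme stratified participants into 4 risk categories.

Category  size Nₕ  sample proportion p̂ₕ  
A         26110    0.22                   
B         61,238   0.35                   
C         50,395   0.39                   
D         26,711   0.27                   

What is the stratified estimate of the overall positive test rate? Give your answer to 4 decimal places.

0.3286

N = 26110 + 61238 + 50395 + 26711 = 164454.
Overall proportion = Σ (Nₕ/N)·p̂ₕ.
Σ Nₕp̂ₕ = 5744.2 + 21433.3 + 19654.05 + 7211.97 = 54043.52.
54043.52 / 164454 = 0.328624... → 0.3286.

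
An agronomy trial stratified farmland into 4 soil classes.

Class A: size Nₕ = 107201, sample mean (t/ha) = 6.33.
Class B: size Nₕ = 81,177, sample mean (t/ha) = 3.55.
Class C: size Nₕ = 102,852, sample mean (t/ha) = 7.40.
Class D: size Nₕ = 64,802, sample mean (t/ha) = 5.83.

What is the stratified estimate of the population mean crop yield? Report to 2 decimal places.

5.91

N = 107201 + 81177 + 102852 + 64802 = 356032.
Weight each subgroup mean by Nₕ/N and sum.
Σ Nₕx̄ₕ = 107201·6.33 + 81177·3.55 + 102852·7.40 + 64802·5.83 = 678582.33 + 288178.35 + 761104.8 + 377795.66 = 2105661.14.
Divide by N: 2105661.14 / 356032 = 5.9142... → 5.91.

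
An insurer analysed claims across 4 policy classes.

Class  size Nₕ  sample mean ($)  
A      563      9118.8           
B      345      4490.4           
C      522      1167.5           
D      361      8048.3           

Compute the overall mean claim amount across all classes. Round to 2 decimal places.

N = 563 + 345 + 522 + 361 = 1791.
The stratified mean weights each stratum mean by its population share Nₕ/N.
Σ Nₕx̄ₕ = 563·9118.8 + 345·4490.4 + 522·1167.5 + 361·8048.3 = 5133884.4 + 1549188 + 609435 + 2905436.3 = 10197943.7.
Divide by N: 10197943.7 / 1791 = 5693.9942... → 5693.99.

5693.99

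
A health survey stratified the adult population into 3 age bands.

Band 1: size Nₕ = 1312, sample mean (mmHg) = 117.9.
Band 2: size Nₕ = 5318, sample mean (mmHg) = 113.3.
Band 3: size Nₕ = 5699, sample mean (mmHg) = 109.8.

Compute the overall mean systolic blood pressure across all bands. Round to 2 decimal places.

N = 12329; weights Wₕ = Nₕ/N = (0.1064, 0.4313, 0.4622).
x̄_st = Σ Wₕ·x̄ₕ = 0.1064·117.9 + 0.4313·113.3 + 0.4622·109.8 ≈ 112.1717...
→ 112.17.

112.17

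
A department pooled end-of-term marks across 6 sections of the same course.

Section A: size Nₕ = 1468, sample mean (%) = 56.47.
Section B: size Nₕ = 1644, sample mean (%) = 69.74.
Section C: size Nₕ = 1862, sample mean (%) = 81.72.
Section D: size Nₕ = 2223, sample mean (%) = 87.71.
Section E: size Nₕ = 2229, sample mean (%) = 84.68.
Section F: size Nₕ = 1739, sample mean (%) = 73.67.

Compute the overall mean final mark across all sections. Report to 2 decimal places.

77.17

N = 1468 + 1644 + 1862 + 2223 + 2229 + 1739 = 11165.
The stratified mean weights each stratum mean by its population share Nₕ/N.
Σ Nₕx̄ₕ = 1468·56.47 + 1644·69.74 + 1862·81.72 + 2223·87.71 + 2229·84.68 + 1739·73.67 = 82897.96 + 114652.56 + 152162.64 + 194979.33 + 188751.72 + 128112.13 = 861556.34.
Divide by N: 861556.34 / 11165 = 77.1658... → 77.17.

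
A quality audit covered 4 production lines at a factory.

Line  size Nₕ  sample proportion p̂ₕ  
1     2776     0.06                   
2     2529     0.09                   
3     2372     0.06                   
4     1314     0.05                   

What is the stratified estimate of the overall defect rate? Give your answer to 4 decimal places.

0.0670

Wₕ = Nₕ/N with N = 8991: 0.3088, 0.2813, 0.2638, 0.1461.
p̂_st = 0.3088·0.06 + 0.2813·0.09 + 0.2638·0.06 + 0.1461·0.05 ≈ 0.066977... → 0.0670.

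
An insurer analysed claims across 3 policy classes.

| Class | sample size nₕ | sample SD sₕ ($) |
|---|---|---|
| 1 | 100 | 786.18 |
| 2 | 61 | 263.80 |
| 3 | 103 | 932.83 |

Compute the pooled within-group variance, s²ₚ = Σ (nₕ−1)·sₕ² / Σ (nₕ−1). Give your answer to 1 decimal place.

Degrees of freedom: 99 + 60 + 102 = 261.
Σ(nₕ−1)sₕ² = 99·618078.9924 + 60·69590.44 + 102·870171.8089 = 154122771.1554.
s²ₚ = 154122771.1554 / 261 = 590508.702... → 590508.7.

590508.7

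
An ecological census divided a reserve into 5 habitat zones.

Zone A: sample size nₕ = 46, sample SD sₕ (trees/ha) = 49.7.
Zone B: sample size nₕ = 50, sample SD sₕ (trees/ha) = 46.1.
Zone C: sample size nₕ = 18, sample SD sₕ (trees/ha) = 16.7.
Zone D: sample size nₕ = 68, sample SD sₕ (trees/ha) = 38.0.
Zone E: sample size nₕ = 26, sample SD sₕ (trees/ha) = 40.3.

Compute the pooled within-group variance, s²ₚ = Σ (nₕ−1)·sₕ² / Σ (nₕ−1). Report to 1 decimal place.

Degrees of freedom: 45 + 49 + 17 + 67 + 25 = 203.
Σ(nₕ−1)sₕ² = 45·2470.09 + 49·2125.21 + 17·278.89 + 67·1444 + 25·1624.09 = 357380.72.
s²ₚ = 357380.72 / 203 = 1760.496... → 1760.5.

1760.5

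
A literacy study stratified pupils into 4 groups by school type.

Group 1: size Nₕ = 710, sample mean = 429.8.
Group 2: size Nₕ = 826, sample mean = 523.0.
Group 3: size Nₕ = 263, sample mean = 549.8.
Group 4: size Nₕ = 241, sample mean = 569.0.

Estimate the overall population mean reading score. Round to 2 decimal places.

N = 2040; weights Wₕ = Nₕ/N = (0.3480, 0.4049, 0.1289, 0.1181).
x̄_st = Σ Wₕ·x̄ₕ = 0.3480·429.8 + 0.4049·523.0 + 0.1289·549.8 + 0.1181·569.0 ≈ 499.4522...
→ 499.45.

499.45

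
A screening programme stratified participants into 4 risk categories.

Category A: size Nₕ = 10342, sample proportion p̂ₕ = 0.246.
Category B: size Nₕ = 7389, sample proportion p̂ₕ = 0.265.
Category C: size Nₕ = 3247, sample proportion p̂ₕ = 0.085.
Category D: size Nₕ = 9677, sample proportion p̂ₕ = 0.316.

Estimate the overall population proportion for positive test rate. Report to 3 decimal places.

0.256

N = 10342 + 7389 + 3247 + 9677 = 30655.
Overall proportion = Σ (Nₕ/N)·p̂ₕ.
Σ Nₕp̂ₕ = 2544.132 + 1958.085 + 275.995 + 3057.932 = 7836.144.
7836.144 / 30655 = 0.25562... → 0.256.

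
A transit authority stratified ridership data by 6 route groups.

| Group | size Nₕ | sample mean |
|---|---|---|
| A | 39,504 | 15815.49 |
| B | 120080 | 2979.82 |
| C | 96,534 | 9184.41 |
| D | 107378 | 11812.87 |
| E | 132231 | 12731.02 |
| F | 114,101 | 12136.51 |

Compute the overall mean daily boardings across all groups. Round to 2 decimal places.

N = 39504 + 120080 + 96534 + 107378 + 132231 + 114101 = 609828.
The stratified mean weights each stratum mean by its population share Nₕ/N.
Σ Nₕx̄ₕ = 39504·15815.49 + 120080·2979.82 + 96534·9184.41 + 107378·11812.87 + 132231·12731.02 + 114101·12136.51 = 624775116.96 + 357816785.6 + 886607834.94 + 1268442354.86 + 1683435505.62 + 1384787927.51 = 6205865525.49.
Divide by N: 6205865525.49 / 609828 = 10176.4195... → 10176.42.

10176.42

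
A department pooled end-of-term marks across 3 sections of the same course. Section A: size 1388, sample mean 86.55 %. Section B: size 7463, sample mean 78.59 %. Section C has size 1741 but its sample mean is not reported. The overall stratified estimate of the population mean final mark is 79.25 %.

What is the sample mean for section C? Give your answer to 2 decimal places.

76.26

Σ Nₕx̄ₕ = N·μ, so 1741·x̄_C = 10592·79.25 − (1388·86.55 + 7463·78.59).
= 839416 − 706648.57 = 132767.43.
x̄_C = 132767.43 / 1741 = 76.2593... → 76.26.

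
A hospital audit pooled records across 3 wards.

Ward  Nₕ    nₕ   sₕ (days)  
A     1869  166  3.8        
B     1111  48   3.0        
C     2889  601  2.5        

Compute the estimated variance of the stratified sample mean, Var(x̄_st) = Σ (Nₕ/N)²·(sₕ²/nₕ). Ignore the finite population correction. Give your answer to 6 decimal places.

0.018060

N = 5869. Term for each stratum: Wₕ²sₕ²/nₕ.
Var(x̄_st) = 0.008821643 + 0.006718946 + 0.002519837 = 0.018060426 → 0.018060.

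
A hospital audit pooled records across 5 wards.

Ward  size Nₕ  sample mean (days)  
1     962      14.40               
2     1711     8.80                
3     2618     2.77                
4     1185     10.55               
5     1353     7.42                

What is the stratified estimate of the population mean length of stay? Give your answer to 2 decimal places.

7.50

N = 7829; weights Wₕ = Nₕ/N = (0.1229, 0.2185, 0.3344, 0.1514, 0.1728).
x̄_st = Σ Wₕ·x̄ₕ = 0.1229·14.40 + 0.2185·8.80 + 0.3344·2.77 + 0.1514·10.55 + 0.1728·7.42 ≈ 7.4981...
→ 7.50.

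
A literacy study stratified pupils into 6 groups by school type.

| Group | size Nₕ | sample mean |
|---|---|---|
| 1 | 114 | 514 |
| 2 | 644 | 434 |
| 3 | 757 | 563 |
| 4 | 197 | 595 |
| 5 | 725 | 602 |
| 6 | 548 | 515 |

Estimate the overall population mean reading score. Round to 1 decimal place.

536.1

N = 2985; weights Wₕ = Nₕ/N = (0.0382, 0.2157, 0.2536, 0.0660, 0.2429, 0.1836).
x̄_st = Σ Wₕ·x̄ₕ = 0.0382·514 + 0.2157·434 + 0.2536·563 + 0.0660·595 + 0.2429·602 + 0.1836·515 ≈ 536.070...
→ 536.1.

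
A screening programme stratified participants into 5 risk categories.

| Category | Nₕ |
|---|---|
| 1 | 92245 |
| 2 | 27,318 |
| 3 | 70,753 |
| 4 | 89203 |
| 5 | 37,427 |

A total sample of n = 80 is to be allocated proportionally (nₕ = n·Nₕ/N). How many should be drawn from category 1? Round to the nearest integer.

N = 92245 + 27318 + 70753 + 89203 + 37427 = 316946.
n_1 = 80·92245/316946 = 23.283... → 23.

23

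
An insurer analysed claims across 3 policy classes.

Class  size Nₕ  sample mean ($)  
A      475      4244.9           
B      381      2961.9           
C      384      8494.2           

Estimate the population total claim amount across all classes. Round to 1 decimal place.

6406584.2

Estimate total by summing Nₕ·x̄ₕ over strata.
475·4244.9 + 381·2961.9 + 384·8494.2 = 2016327.5 + 1128483.9 + 3261772.8 = 6406584.2.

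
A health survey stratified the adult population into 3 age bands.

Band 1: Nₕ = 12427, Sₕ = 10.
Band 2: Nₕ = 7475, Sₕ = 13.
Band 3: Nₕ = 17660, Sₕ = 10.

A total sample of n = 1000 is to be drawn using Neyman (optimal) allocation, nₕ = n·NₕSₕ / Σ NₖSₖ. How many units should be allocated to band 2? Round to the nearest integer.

1: NₕSₕ = 12427·10 = 124270
2: NₕSₕ = 7475·13 = 97175
3: NₕSₕ = 17660·10 = 176600
Σ NₕSₕ = 398045.
n_2 = 1000·97175/398045 = 244.131... → 244.

244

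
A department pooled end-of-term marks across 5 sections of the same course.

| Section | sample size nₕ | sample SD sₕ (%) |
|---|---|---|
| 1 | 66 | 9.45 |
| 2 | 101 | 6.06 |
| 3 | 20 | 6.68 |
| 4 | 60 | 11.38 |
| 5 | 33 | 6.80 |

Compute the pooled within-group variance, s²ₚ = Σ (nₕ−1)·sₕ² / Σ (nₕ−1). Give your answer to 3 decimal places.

70.710

Degrees of freedom: 65 + 100 + 19 + 59 + 32 = 275.
Σ(nₕ−1)sₕ² = 65·89.3025 + 100·36.7236 + 19·44.6224 + 59·129.5044 + 32·46.24 = 19445.2877.
s²ₚ = 19445.2877 / 275 = 70.71014... → 70.710.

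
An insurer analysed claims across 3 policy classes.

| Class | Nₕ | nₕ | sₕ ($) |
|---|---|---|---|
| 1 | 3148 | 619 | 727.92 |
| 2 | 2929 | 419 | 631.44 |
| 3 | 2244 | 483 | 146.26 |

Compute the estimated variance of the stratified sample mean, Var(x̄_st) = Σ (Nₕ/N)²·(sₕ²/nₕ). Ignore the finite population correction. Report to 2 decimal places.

243.64

N = 8321; Wₕ = Nₕ/N.
class 1: (3148/8321)²·727.92²/619 = 122.51663
class 2: (2929/8321)²·631.44²/419 = 117.90653
class 3: (2244/8321)²·146.26²/483 = 3.22106
Sum = 243.64422 → 243.64.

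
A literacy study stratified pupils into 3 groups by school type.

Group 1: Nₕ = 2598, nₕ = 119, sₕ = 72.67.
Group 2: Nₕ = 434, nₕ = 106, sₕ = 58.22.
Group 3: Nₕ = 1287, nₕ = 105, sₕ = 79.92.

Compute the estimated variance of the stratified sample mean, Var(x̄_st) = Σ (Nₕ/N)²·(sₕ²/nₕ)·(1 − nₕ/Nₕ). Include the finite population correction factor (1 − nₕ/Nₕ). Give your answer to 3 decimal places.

20.527

N = 4319; Wₕ = Nₕ/N.
group 1: (2598/4319)²·72.67²/119·(1 − 119/2598) = 15.321900
group 2: (434/4319)²·58.22²/106·(1 − 106/434) = 0.244026
group 3: (1287/4319)²·79.92²/105·(1 − 105/1287) = 4.960795
Sum = 20.526721 → 20.527.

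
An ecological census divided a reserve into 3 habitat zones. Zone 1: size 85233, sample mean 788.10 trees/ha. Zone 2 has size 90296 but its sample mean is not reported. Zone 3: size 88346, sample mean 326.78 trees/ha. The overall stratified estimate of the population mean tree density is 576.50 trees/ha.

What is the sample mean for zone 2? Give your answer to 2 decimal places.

N = 85233 + 90296 + 88346 = 263875.
Overall total = μ·N = 576.50·263875 = 152123937.5.
Subtract the known strata: 85233·788.10 + 88346·326.78 = 96041833.18.
Remaining total for zone 2: 152123937.5 − 96041833.18 = 56082104.32.
Divide by its size: 56082104.32 / 90296 = 621.0918... → 621.09.

621.09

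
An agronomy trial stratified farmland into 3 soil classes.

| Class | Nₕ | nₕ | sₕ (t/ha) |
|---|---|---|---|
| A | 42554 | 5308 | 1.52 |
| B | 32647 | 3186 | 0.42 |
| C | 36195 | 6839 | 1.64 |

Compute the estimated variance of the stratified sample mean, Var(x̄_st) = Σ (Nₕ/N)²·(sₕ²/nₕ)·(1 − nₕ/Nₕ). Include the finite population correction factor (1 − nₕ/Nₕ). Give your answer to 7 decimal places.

0.0000936

N = 111396; Wₕ = Nₕ/N.
class A: (42554/111396)²·1.52²/5308·(1 − 5308/42554) = 0.0000555952
class B: (32647/111396)²·0.42²/3186·(1 − 3186/32647) = 0.0000042915
class C: (36195/111396)²·1.64²/6839·(1 − 6839/36195) = 0.0000336745
Sum = 0.0000935611 → 0.0000936.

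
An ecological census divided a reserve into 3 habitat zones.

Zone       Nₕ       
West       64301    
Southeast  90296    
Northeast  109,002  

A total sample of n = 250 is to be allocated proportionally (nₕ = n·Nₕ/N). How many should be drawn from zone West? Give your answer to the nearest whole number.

N = 64301 + 90296 + 109002 = 263599.
n_West = 250·64301/263599 = 60.984... → 61.

61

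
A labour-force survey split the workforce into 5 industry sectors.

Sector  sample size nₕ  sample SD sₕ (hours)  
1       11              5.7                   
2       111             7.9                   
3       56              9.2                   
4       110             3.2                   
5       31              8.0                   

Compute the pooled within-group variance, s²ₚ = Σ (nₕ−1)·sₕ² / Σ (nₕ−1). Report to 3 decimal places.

1: (11−1)·5.7² = 10·32.49 = 324.9
2: (111−1)·7.9² = 110·62.41 = 6865.1
3: (56−1)·9.2² = 55·84.64 = 4655.2
4: (110−1)·3.2² = 109·10.24 = 1116.16
5: (31−1)·8.0² = 30·64 = 1920
Numerator = 14881.36; denominator = Σ(nₕ−1) = 314.
s²ₚ = 14881.36/314 = 47.39287... → 47.393.

47.393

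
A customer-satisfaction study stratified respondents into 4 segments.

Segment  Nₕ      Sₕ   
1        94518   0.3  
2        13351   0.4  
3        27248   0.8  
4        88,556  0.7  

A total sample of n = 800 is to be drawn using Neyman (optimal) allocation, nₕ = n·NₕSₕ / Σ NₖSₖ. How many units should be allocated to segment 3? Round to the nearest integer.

148

Σ NₕSₕ = 94518·0.3 + 13351·0.4 + 27248·0.8 + 88556·0.7 = 117483.4.
Share for 3: 21798.4/117483.4 = 0.18554.
n_3 = 800 × 0.18554 = 148.436... → 148.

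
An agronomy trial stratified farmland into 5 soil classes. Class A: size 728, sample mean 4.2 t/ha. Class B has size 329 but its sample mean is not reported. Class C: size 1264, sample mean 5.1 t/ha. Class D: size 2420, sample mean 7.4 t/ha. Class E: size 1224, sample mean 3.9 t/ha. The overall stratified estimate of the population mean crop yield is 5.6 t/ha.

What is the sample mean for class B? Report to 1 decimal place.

3.7

Σ Nₕx̄ₕ = N·μ, so 329·x̄_B = 5965·5.6 − (728·4.2 + 1264·5.1 + 2420·7.4 + 1224·3.9).
= 33404 − 32185.6 = 1218.4.
x̄_B = 1218.4 / 329 = 3.703... → 3.7.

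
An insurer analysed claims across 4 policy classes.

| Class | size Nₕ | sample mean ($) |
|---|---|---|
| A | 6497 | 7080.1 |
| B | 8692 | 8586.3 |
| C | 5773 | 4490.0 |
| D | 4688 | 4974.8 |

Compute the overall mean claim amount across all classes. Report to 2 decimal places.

x̄_st = (Σ Nₕx̄ₕ) / (Σ Nₕ) = (6497·7080.1 + 8692·8586.3 + 5773·4490.0 + 4688·4974.8) / 25650
= 169874161.7 / 25650 = 6622.7743... → 6622.77.

6622.77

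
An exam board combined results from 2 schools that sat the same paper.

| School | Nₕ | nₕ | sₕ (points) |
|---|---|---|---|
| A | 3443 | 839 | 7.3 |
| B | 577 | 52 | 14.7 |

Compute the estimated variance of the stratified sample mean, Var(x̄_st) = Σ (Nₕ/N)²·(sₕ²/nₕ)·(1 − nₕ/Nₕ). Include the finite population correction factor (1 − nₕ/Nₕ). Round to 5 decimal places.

0.11313

N = 4020; Wₕ = Nₕ/N.
school A: (3443/4020)²·7.3²/839·(1 − 839/3443) = 0.03523787
school B: (577/4020)²·14.7²/52·(1 − 52/577) = 0.07789585
Sum = 0.11313372 → 0.11313.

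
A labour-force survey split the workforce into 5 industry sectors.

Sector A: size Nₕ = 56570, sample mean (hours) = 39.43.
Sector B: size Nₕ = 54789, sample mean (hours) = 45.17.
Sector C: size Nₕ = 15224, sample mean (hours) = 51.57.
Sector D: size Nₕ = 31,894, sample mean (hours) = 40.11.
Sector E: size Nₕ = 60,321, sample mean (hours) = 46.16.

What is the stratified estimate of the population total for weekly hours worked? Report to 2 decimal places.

9554161.61

Estimate total by summing Nₕ·x̄ₕ over strata.
56570·39.43 + 54789·45.17 + 15224·51.57 + 31894·40.11 + 60321·46.16 = 2230555.1 + 2474819.13 + 785101.68 + 1279268.34 + 2784417.36 = 9554161.61.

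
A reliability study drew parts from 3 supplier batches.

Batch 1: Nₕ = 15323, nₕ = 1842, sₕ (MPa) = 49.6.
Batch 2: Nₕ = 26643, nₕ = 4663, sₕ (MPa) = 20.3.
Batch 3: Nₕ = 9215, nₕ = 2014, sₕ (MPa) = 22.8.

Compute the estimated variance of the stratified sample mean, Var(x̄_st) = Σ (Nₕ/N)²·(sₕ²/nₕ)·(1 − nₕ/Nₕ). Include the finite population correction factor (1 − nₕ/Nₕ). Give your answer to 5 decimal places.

N = 51181; Wₕ = Nₕ/N.
batch 1: (15323/51181)²·49.6²/1842·(1 − 1842/15323) = 0.10532273
batch 2: (26643/51181)²·20.3²/4663·(1 − 4663/26643) = 0.01975695
batch 3: (9215/51181)²·22.8²/2014·(1 − 2014/9215) = 0.00653854
Sum = 0.13161822 → 0.13162.

0.13162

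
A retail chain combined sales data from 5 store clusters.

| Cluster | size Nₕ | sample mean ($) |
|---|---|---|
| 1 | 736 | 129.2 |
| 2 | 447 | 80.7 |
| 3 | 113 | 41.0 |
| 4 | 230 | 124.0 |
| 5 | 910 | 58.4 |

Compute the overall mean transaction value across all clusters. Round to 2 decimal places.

89.27

N = 2436; weights Wₕ = Nₕ/N = (0.3021, 0.1835, 0.0464, 0.0944, 0.3736).
x̄_st = Σ Wₕ·x̄ₕ = 0.3021·129.2 + 0.1835·80.7 + 0.0464·41.0 + 0.0944·124.0 + 0.3736·58.4 ≈ 89.2697...
→ 89.27.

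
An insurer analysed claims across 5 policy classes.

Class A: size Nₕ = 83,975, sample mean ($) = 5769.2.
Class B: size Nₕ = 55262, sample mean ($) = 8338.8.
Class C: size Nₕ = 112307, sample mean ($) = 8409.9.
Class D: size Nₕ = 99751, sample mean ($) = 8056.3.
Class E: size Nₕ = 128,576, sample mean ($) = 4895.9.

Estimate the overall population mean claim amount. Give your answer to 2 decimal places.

6924.56

x̄_st = (Σ Nₕx̄ₕ) / (Σ Nₕ) = (83975·5769.2 + 55262·8338.8 + 112307·8409.9 + 99751·8056.3 + 128576·4895.9) / 479871
= 3322897194.6 / 479871 = 6924.5635... → 6924.56.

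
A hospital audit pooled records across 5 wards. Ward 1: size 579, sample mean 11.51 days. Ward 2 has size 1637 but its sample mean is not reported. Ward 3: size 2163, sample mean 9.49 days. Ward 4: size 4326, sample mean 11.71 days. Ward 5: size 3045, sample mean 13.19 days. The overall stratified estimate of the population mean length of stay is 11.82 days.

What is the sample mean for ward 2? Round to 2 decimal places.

12.75

N = 579 + 1637 + 2163 + 4326 + 3045 = 11750.
Overall total = μ·N = 11.82·11750 = 138885.
Subtract the known strata: 579·11.51 + 2163·9.49 + 4326·11.71 + 3045·13.19 = 118012.17.
Remaining total for ward 2: 138885 − 118012.17 = 20872.83.
Divide by its size: 20872.83 / 1637 = 12.7507... → 12.75.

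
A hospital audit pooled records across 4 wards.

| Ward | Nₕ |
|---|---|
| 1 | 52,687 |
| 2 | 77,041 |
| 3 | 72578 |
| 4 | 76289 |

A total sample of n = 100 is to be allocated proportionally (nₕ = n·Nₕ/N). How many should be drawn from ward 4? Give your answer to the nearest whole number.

N = 52687 + 77041 + 72578 + 76289 = 278595.
n_4 = 100·76289/278595 = 27.383... → 27.

27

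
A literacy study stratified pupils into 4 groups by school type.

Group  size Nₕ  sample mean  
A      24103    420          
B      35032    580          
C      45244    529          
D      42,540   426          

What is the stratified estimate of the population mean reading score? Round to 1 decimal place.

493.5

N = 24103 + 35032 + 45244 + 42540 = 146919.
Overall mean = Σ (Nₕ/N)·x̄ₕ — weight by population share, not a simple average.
Σ Nₕx̄ₕ = 24103·420 + 35032·580 + 45244·529 + 42540·426 = 10123260 + 20318560 + 23934076 + 18122040 = 72497936.
Divide by N: 72497936 / 146919 = 493.455... → 493.5.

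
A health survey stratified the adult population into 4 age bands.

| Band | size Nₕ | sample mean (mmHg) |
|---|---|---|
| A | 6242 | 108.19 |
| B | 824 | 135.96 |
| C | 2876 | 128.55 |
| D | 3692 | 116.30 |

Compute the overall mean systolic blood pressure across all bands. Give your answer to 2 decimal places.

N = 13634; weights Wₕ = Nₕ/N = (0.4578, 0.0604, 0.2109, 0.2708).
x̄_st = Σ Wₕ·x̄ₕ = 0.4578·108.19 + 0.0604·135.96 + 0.2109·128.55 + 0.2708·116.30 ≈ 116.3593...
→ 116.36.

116.36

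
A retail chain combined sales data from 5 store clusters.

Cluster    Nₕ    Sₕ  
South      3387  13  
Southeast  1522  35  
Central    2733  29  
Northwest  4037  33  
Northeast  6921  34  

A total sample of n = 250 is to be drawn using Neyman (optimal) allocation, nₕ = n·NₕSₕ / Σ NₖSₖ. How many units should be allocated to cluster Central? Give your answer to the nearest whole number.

Σ NₕSₕ = 3387·13 + 1522·35 + 2733·29 + 4037·33 + 6921·34 = 545093.
Share for Central: 79257/545093 = 0.14540.
n_Central = 250 × 0.14540 = 36.350... → 36.

36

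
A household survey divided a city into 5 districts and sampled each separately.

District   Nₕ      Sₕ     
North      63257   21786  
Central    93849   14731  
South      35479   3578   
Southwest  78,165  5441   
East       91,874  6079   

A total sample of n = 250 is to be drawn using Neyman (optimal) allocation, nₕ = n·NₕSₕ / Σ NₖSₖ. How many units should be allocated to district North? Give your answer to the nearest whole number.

Σ NₕSₕ = 63257·21786 + 93849·14731 + 35479·3578 + 78165·5441 + 91874·6079 = 3871348294.
Share for North: 1378117002/3871348294 = 0.35598.
n_North = 250 × 0.35598 = 88.995... → 89.

89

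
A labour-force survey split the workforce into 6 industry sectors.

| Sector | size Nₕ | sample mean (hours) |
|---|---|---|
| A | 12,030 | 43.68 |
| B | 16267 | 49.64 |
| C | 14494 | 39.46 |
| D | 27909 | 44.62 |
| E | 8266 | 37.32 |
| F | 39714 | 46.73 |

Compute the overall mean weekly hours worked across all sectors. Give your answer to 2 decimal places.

44.78

x̄_st = (Σ Nₕx̄ₕ) / (Σ Nₕ) = (12030·43.68 + 16267·49.64 + 14494·39.46 + 27909·44.62 + 8266·37.32 + 39714·46.73) / 118680
= 5314519.44 / 118680 = 44.7802... → 44.78.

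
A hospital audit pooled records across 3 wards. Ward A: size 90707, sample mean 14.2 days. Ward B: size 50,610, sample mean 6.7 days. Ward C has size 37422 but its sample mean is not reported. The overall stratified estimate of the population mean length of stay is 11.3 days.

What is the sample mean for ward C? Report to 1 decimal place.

10.5

N = 90707 + 50610 + 37422 = 178739.
Overall total = μ·N = 11.3·178739 = 2019750.7.
Subtract the known strata: 90707·14.2 + 50610·6.7 = 1627126.4.
Remaining total for ward C: 2019750.7 − 1627126.4 = 392624.3.
Divide by its size: 392624.3 / 37422 = 10.492... → 10.5.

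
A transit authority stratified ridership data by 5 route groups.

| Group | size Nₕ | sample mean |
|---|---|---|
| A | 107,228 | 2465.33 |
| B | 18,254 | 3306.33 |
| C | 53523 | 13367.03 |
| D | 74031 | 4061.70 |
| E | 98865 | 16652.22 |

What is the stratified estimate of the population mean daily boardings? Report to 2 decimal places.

8488.65

N = 351901; weights Wₕ = Nₕ/N = (0.3047, 0.0519, 0.1521, 0.2104, 0.2809).
x̄_st = Σ Wₕ·x̄ₕ = 0.3047·2465.33 + 0.0519·3306.33 + 0.1521·13367.03 + 0.2104·4061.70 + 0.2809·16652.22 ≈ 8488.6464...
→ 8488.65.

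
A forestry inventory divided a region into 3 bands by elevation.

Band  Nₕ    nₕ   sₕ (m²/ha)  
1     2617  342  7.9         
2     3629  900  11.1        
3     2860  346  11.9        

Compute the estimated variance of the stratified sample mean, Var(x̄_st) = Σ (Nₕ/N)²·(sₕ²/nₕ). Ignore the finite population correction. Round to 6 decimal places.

0.077189

N = 9106; Wₕ = Nₕ/N.
band 1: (2617/9106)²·7.9²/342 = 0.015072324
band 2: (3629/9106)²·11.1²/900 = 0.021743132
band 3: (2860/9106)²·11.9²/346 = 0.040373332
Sum = 0.077188788 → 0.077189.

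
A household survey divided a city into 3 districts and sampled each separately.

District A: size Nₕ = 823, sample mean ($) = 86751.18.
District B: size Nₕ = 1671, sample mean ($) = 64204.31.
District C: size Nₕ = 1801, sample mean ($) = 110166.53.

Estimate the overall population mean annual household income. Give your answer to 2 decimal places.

x̄_st = (Σ Nₕx̄ₕ) / (Σ Nₕ) = (823·86751.18 + 1671·64204.31 + 1801·110166.53) / 4295
= 377091543.68 / 4295 = 87797.7983... → 87797.80.

87797.80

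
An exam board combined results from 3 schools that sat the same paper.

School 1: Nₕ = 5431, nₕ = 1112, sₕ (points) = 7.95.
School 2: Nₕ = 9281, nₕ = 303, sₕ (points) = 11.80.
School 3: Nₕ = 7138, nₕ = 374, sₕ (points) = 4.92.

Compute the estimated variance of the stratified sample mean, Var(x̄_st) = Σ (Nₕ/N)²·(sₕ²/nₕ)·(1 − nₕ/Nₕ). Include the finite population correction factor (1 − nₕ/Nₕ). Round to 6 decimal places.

0.089541

N = 21850. Term for each stratum: Wₕ²sₕ²/nₕ·(1−nₕ/Nₕ).
Var(x̄_st) = 0.002792477 + 0.080203418 + 0.006545395 = 0.089541290 → 0.089541.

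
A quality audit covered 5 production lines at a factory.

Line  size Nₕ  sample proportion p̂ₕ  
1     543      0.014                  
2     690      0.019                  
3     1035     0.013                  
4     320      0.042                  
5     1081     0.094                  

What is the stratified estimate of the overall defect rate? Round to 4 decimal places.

0.0407

N = 543 + 690 + 1035 + 320 + 1081 = 3669.
Overall proportion = Σ (Nₕ/N)·p̂ₕ.
Σ Nₕp̂ₕ = 7.602 + 13.11 + 13.455 + 13.44 + 101.614 = 149.221.
149.221 / 3669 = 0.040671... → 0.0407.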